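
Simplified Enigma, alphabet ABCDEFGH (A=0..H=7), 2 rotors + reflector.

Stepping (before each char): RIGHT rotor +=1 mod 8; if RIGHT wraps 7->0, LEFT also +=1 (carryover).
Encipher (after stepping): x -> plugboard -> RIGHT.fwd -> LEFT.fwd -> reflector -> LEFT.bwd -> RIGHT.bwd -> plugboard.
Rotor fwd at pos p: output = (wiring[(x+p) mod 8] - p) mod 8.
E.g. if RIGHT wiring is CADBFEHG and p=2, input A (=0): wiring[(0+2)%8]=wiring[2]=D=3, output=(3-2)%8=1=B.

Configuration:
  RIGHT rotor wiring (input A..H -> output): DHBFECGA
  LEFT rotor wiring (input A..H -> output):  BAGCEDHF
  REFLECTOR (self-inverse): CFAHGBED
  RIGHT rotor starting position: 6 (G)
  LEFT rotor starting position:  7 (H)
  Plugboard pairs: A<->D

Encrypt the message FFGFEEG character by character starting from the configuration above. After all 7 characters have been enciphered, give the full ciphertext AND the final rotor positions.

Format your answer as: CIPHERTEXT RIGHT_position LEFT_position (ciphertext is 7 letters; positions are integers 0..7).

Answer: AEBHHDH 5 0

Derivation:
Char 1 ('F'): step: R->7, L=7; F->plug->F->R->F->L->F->refl->B->L'->C->R'->D->plug->A
Char 2 ('F'): step: R->0, L->0 (L advanced); F->plug->F->R->C->L->G->refl->E->L'->E->R'->E->plug->E
Char 3 ('G'): step: R->1, L=0; G->plug->G->R->H->L->F->refl->B->L'->A->R'->B->plug->B
Char 4 ('F'): step: R->2, L=0; F->plug->F->R->G->L->H->refl->D->L'->F->R'->H->plug->H
Char 5 ('E'): step: R->3, L=0; E->plug->E->R->F->L->D->refl->H->L'->G->R'->H->plug->H
Char 6 ('E'): step: R->4, L=0; E->plug->E->R->H->L->F->refl->B->L'->A->R'->A->plug->D
Char 7 ('G'): step: R->5, L=0; G->plug->G->R->A->L->B->refl->F->L'->H->R'->H->plug->H
Final: ciphertext=AEBHHDH, RIGHT=5, LEFT=0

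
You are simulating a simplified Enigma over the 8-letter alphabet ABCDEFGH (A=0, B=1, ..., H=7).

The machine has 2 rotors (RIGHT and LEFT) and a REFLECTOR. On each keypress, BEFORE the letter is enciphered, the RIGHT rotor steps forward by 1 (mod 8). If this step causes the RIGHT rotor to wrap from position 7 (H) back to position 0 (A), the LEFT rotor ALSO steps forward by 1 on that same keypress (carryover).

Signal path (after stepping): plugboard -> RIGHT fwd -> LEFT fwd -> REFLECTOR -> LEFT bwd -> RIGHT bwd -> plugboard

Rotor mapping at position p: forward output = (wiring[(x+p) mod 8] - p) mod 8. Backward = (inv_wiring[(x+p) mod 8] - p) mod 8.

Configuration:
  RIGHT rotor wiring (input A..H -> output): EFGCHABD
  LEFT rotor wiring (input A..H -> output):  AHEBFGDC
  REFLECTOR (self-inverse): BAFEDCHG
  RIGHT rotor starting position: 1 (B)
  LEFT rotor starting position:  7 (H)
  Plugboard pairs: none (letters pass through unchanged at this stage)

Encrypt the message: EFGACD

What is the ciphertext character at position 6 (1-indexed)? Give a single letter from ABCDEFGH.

Char 1 ('E'): step: R->2, L=7; E->plug->E->R->H->L->E->refl->D->L'->A->R'->B->plug->B
Char 2 ('F'): step: R->3, L=7; F->plug->F->R->B->L->B->refl->A->L'->C->R'->G->plug->G
Char 3 ('G'): step: R->4, L=7; G->plug->G->R->C->L->A->refl->B->L'->B->R'->F->plug->F
Char 4 ('A'): step: R->5, L=7; A->plug->A->R->D->L->F->refl->C->L'->E->R'->B->plug->B
Char 5 ('C'): step: R->6, L=7; C->plug->C->R->G->L->H->refl->G->L'->F->R'->B->plug->B
Char 6 ('D'): step: R->7, L=7; D->plug->D->R->H->L->E->refl->D->L'->A->R'->F->plug->F

F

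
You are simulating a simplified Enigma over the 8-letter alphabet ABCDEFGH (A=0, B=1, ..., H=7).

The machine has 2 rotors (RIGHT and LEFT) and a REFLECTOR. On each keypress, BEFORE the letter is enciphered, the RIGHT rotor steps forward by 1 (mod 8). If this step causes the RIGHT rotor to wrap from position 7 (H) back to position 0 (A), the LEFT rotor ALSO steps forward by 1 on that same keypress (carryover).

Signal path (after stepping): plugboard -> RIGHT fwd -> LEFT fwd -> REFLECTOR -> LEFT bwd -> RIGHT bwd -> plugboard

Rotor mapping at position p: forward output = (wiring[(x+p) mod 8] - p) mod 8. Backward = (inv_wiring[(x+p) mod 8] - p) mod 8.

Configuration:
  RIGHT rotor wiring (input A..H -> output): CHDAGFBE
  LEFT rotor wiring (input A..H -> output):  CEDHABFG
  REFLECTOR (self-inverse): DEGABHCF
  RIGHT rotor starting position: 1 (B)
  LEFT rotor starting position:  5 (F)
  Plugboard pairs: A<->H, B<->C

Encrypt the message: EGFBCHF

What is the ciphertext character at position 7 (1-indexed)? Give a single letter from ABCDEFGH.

Char 1 ('E'): step: R->2, L=5; E->plug->E->R->H->L->D->refl->A->L'->B->R'->A->plug->H
Char 2 ('G'): step: R->3, L=5; G->plug->G->R->E->L->H->refl->F->L'->D->R'->B->plug->C
Char 3 ('F'): step: R->4, L=5; F->plug->F->R->D->L->F->refl->H->L'->E->R'->H->plug->A
Char 4 ('B'): step: R->5, L=5; B->plug->C->R->H->L->D->refl->A->L'->B->R'->H->plug->A
Char 5 ('C'): step: R->6, L=5; C->plug->B->R->G->L->C->refl->G->L'->F->R'->E->plug->E
Char 6 ('H'): step: R->7, L=5; H->plug->A->R->F->L->G->refl->C->L'->G->R'->G->plug->G
Char 7 ('F'): step: R->0, L->6 (L advanced); F->plug->F->R->F->L->B->refl->E->L'->C->R'->A->plug->H

H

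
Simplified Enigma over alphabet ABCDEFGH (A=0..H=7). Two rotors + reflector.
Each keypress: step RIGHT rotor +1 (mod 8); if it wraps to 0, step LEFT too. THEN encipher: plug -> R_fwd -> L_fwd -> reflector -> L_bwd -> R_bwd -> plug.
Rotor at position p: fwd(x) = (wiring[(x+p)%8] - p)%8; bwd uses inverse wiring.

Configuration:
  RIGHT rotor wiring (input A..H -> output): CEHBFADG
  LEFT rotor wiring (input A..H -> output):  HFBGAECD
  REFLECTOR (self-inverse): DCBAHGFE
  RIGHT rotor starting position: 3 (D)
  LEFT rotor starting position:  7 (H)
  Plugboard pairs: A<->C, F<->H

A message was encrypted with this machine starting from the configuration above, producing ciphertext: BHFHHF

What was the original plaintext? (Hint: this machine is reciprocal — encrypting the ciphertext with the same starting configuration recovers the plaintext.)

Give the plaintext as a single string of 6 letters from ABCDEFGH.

Answer: HBDEEC

Derivation:
Char 1 ('B'): step: R->4, L=7; B->plug->B->R->E->L->H->refl->E->L'->A->R'->F->plug->H
Char 2 ('H'): step: R->5, L=7; H->plug->F->R->C->L->G->refl->F->L'->G->R'->B->plug->B
Char 3 ('F'): step: R->6, L=7; F->plug->H->R->C->L->G->refl->F->L'->G->R'->D->plug->D
Char 4 ('H'): step: R->7, L=7; H->plug->F->R->G->L->F->refl->G->L'->C->R'->E->plug->E
Char 5 ('H'): step: R->0, L->0 (L advanced); H->plug->F->R->A->L->H->refl->E->L'->F->R'->E->plug->E
Char 6 ('F'): step: R->1, L=0; F->plug->H->R->B->L->F->refl->G->L'->D->R'->A->plug->C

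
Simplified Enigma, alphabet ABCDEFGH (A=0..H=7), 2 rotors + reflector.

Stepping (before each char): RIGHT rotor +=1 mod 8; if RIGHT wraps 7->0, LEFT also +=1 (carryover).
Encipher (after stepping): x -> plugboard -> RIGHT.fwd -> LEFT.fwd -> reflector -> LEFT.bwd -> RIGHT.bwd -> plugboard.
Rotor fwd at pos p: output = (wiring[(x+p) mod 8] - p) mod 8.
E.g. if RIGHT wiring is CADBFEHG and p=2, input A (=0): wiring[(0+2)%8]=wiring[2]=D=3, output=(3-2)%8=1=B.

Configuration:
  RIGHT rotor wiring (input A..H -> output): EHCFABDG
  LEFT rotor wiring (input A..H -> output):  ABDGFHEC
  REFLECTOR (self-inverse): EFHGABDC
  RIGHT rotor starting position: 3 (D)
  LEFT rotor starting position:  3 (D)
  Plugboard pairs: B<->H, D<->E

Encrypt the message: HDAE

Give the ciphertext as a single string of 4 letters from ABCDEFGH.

Char 1 ('H'): step: R->4, L=3; H->plug->B->R->F->L->F->refl->B->L'->D->R'->F->plug->F
Char 2 ('D'): step: R->5, L=3; D->plug->E->R->C->L->E->refl->A->L'->H->R'->D->plug->E
Char 3 ('A'): step: R->6, L=3; A->plug->A->R->F->L->F->refl->B->L'->D->R'->H->plug->B
Char 4 ('E'): step: R->7, L=3; E->plug->D->R->D->L->B->refl->F->L'->F->R'->B->plug->H

Answer: FEBH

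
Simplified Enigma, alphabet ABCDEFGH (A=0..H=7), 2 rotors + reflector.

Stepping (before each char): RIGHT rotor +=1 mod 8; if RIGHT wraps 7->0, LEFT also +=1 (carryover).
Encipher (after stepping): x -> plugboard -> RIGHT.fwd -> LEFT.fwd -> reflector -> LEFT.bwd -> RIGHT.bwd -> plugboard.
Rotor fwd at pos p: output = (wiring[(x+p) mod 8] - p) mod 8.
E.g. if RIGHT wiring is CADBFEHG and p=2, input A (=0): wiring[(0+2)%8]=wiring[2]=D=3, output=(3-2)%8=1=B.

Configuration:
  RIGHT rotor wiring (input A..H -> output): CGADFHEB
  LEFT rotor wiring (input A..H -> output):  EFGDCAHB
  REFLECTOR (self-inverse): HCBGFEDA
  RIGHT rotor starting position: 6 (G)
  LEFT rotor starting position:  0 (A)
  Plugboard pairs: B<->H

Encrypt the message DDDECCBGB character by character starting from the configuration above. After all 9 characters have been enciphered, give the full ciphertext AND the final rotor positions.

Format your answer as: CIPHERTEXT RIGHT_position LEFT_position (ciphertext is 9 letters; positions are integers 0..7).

Char 1 ('D'): step: R->7, L=0; D->plug->D->R->B->L->F->refl->E->L'->A->R'->G->plug->G
Char 2 ('D'): step: R->0, L->1 (L advanced); D->plug->D->R->D->L->B->refl->C->L'->C->R'->A->plug->A
Char 3 ('D'): step: R->1, L=1; D->plug->D->R->E->L->H->refl->A->L'->G->R'->E->plug->E
Char 4 ('E'): step: R->2, L=1; E->plug->E->R->C->L->C->refl->B->L'->D->R'->C->plug->C
Char 5 ('C'): step: R->3, L=1; C->plug->C->R->E->L->H->refl->A->L'->G->R'->E->plug->E
Char 6 ('C'): step: R->4, L=1; C->plug->C->R->A->L->E->refl->F->L'->B->R'->A->plug->A
Char 7 ('B'): step: R->5, L=1; B->plug->H->R->A->L->E->refl->F->L'->B->R'->E->plug->E
Char 8 ('G'): step: R->6, L=1; G->plug->G->R->H->L->D->refl->G->L'->F->R'->F->plug->F
Char 9 ('B'): step: R->7, L=1; B->plug->H->R->F->L->G->refl->D->L'->H->R'->C->plug->C
Final: ciphertext=GAECEAEFC, RIGHT=7, LEFT=1

Answer: GAECEAEFC 7 1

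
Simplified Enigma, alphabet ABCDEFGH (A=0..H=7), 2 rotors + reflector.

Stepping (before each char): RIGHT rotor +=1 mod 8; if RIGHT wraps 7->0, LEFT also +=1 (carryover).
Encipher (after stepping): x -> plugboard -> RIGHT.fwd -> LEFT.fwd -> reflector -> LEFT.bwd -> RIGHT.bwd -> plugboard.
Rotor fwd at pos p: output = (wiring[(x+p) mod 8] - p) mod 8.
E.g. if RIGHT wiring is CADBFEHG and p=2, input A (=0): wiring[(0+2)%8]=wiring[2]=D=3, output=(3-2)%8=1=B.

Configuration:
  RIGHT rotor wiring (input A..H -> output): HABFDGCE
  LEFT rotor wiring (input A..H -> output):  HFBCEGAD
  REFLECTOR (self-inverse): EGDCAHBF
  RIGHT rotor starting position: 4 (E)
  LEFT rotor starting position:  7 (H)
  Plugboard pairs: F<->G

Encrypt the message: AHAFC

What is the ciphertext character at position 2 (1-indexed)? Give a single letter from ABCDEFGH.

Char 1 ('A'): step: R->5, L=7; A->plug->A->R->B->L->A->refl->E->L'->A->R'->G->plug->F
Char 2 ('H'): step: R->6, L=7; H->plug->H->R->A->L->E->refl->A->L'->B->R'->C->plug->C

C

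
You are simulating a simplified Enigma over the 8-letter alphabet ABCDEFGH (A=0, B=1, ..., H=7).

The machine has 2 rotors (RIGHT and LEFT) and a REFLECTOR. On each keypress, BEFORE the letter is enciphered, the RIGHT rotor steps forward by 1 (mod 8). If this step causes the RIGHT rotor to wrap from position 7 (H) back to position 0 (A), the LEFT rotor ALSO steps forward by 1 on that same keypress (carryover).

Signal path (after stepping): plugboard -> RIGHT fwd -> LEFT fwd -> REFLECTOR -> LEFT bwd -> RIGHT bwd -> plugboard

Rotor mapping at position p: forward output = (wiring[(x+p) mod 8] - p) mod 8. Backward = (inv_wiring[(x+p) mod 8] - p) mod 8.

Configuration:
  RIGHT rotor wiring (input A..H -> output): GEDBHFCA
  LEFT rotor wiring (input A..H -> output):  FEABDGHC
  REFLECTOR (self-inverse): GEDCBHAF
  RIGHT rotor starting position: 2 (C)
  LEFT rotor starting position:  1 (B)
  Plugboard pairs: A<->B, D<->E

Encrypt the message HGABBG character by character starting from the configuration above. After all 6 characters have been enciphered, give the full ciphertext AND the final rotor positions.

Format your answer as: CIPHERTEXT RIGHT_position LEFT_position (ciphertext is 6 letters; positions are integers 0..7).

Answer: FCHGEC 0 2

Derivation:
Char 1 ('H'): step: R->3, L=1; H->plug->H->R->A->L->D->refl->C->L'->D->R'->F->plug->F
Char 2 ('G'): step: R->4, L=1; G->plug->G->R->H->L->E->refl->B->L'->G->R'->C->plug->C
Char 3 ('A'): step: R->5, L=1; A->plug->B->R->F->L->G->refl->A->L'->C->R'->H->plug->H
Char 4 ('B'): step: R->6, L=1; B->plug->A->R->E->L->F->refl->H->L'->B->R'->G->plug->G
Char 5 ('B'): step: R->7, L=1; B->plug->A->R->B->L->H->refl->F->L'->E->R'->D->plug->E
Char 6 ('G'): step: R->0, L->2 (L advanced); G->plug->G->R->C->L->B->refl->E->L'->D->R'->C->plug->C
Final: ciphertext=FCHGEC, RIGHT=0, LEFT=2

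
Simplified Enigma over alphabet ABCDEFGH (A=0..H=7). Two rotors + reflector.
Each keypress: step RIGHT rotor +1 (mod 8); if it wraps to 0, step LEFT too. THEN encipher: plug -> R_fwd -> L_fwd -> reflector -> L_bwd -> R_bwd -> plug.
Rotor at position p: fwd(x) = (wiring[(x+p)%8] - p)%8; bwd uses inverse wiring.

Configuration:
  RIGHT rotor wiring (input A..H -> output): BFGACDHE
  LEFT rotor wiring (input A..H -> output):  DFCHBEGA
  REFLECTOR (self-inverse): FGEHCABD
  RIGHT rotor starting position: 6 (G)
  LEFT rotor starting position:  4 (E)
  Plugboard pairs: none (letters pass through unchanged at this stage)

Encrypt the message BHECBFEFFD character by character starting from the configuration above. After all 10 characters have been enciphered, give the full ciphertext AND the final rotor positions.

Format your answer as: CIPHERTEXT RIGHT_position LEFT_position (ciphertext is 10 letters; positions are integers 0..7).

Answer: FBHFFCBEEE 0 6

Derivation:
Char 1 ('B'): step: R->7, L=4; B->plug->B->R->C->L->C->refl->E->L'->D->R'->F->plug->F
Char 2 ('H'): step: R->0, L->5 (L advanced); H->plug->H->R->E->L->A->refl->F->L'->F->R'->B->plug->B
Char 3 ('E'): step: R->1, L=5; E->plug->E->R->C->L->D->refl->H->L'->A->R'->H->plug->H
Char 4 ('C'): step: R->2, L=5; C->plug->C->R->A->L->H->refl->D->L'->C->R'->F->plug->F
Char 5 ('B'): step: R->3, L=5; B->plug->B->R->H->L->E->refl->C->L'->G->R'->F->plug->F
Char 6 ('F'): step: R->4, L=5; F->plug->F->R->B->L->B->refl->G->L'->D->R'->C->plug->C
Char 7 ('E'): step: R->5, L=5; E->plug->E->R->A->L->H->refl->D->L'->C->R'->B->plug->B
Char 8 ('F'): step: R->6, L=5; F->plug->F->R->C->L->D->refl->H->L'->A->R'->E->plug->E
Char 9 ('F'): step: R->7, L=5; F->plug->F->R->D->L->G->refl->B->L'->B->R'->E->plug->E
Char 10 ('D'): step: R->0, L->6 (L advanced); D->plug->D->R->A->L->A->refl->F->L'->C->R'->E->plug->E
Final: ciphertext=FBHFFCBEEE, RIGHT=0, LEFT=6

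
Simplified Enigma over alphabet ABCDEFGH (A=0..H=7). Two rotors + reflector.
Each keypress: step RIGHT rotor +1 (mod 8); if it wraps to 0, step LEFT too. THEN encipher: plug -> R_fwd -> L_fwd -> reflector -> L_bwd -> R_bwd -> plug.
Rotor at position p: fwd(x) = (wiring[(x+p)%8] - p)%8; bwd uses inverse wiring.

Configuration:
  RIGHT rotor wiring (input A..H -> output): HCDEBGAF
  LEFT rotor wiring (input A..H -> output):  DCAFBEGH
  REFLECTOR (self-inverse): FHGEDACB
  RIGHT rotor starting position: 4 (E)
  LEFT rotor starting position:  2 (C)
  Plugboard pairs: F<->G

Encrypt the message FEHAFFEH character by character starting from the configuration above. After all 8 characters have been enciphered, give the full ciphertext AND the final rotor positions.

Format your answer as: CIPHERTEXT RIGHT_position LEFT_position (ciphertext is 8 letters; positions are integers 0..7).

Char 1 ('F'): step: R->5, L=2; F->plug->G->R->H->L->A->refl->F->L'->F->R'->E->plug->E
Char 2 ('E'): step: R->6, L=2; E->plug->E->R->F->L->F->refl->A->L'->H->R'->B->plug->B
Char 3 ('H'): step: R->7, L=2; H->plug->H->R->B->L->D->refl->E->L'->E->R'->D->plug->D
Char 4 ('A'): step: R->0, L->3 (L advanced); A->plug->A->R->H->L->F->refl->A->L'->F->R'->H->plug->H
Char 5 ('F'): step: R->1, L=3; F->plug->G->R->E->L->E->refl->D->L'->D->R'->C->plug->C
Char 6 ('F'): step: R->2, L=3; F->plug->G->R->F->L->A->refl->F->L'->H->R'->C->plug->C
Char 7 ('E'): step: R->3, L=3; E->plug->E->R->C->L->B->refl->H->L'->G->R'->B->plug->B
Char 8 ('H'): step: R->4, L=3; H->plug->H->R->A->L->C->refl->G->L'->B->R'->D->plug->D
Final: ciphertext=EBDHCCBD, RIGHT=4, LEFT=3

Answer: EBDHCCBD 4 3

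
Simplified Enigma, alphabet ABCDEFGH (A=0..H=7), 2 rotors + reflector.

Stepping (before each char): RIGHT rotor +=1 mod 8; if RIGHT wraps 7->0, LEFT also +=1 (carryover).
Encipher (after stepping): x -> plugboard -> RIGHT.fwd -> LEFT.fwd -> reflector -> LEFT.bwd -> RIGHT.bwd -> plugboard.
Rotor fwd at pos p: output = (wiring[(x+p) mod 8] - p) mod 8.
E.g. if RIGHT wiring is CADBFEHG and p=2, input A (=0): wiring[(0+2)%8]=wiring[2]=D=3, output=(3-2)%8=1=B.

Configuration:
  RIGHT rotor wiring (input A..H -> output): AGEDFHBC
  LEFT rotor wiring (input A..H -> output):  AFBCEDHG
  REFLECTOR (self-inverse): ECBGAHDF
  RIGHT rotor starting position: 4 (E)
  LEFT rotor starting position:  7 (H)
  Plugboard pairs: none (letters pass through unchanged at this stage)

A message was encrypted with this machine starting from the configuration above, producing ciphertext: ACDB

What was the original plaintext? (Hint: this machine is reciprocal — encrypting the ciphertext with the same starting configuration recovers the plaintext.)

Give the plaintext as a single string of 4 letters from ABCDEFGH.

Answer: BBGG

Derivation:
Char 1 ('A'): step: R->5, L=7; A->plug->A->R->C->L->G->refl->D->L'->E->R'->B->plug->B
Char 2 ('C'): step: R->6, L=7; C->plug->C->R->C->L->G->refl->D->L'->E->R'->B->plug->B
Char 3 ('D'): step: R->7, L=7; D->plug->D->R->F->L->F->refl->H->L'->A->R'->G->plug->G
Char 4 ('B'): step: R->0, L->0 (L advanced); B->plug->B->R->G->L->H->refl->F->L'->B->R'->G->plug->G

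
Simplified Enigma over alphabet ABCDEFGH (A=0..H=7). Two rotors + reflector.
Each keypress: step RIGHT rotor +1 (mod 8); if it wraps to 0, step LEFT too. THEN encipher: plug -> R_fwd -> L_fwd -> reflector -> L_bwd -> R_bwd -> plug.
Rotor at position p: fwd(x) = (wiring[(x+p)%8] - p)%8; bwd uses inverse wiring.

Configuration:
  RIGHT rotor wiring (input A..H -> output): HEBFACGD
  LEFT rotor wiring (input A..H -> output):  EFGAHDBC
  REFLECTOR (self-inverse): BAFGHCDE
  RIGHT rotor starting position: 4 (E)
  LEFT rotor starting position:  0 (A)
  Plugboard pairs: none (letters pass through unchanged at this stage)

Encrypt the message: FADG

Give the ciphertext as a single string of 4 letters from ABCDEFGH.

Answer: GHCD

Derivation:
Char 1 ('F'): step: R->5, L=0; F->plug->F->R->E->L->H->refl->E->L'->A->R'->G->plug->G
Char 2 ('A'): step: R->6, L=0; A->plug->A->R->A->L->E->refl->H->L'->E->R'->H->plug->H
Char 3 ('D'): step: R->7, L=0; D->plug->D->R->C->L->G->refl->D->L'->F->R'->C->plug->C
Char 4 ('G'): step: R->0, L->1 (L advanced); G->plug->G->R->G->L->B->refl->A->L'->F->R'->D->plug->D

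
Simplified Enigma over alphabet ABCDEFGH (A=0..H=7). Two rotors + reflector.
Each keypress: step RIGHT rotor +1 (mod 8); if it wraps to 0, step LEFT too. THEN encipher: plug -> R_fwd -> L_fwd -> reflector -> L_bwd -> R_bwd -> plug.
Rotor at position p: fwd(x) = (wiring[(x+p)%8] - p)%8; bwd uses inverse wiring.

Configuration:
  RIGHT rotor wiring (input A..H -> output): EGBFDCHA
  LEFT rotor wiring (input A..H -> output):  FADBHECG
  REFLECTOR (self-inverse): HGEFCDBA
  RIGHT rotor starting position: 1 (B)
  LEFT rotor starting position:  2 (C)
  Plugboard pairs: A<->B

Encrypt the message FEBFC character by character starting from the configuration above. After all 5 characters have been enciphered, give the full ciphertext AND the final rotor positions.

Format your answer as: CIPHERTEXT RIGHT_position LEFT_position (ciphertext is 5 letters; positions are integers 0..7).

Answer: GGEEA 6 2

Derivation:
Char 1 ('F'): step: R->2, L=2; F->plug->F->R->G->L->D->refl->F->L'->C->R'->G->plug->G
Char 2 ('E'): step: R->3, L=2; E->plug->E->R->F->L->E->refl->C->L'->D->R'->G->plug->G
Char 3 ('B'): step: R->4, L=2; B->plug->A->R->H->L->G->refl->B->L'->A->R'->E->plug->E
Char 4 ('F'): step: R->5, L=2; F->plug->F->R->E->L->A->refl->H->L'->B->R'->E->plug->E
Char 5 ('C'): step: R->6, L=2; C->plug->C->R->G->L->D->refl->F->L'->C->R'->B->plug->A
Final: ciphertext=GGEEA, RIGHT=6, LEFT=2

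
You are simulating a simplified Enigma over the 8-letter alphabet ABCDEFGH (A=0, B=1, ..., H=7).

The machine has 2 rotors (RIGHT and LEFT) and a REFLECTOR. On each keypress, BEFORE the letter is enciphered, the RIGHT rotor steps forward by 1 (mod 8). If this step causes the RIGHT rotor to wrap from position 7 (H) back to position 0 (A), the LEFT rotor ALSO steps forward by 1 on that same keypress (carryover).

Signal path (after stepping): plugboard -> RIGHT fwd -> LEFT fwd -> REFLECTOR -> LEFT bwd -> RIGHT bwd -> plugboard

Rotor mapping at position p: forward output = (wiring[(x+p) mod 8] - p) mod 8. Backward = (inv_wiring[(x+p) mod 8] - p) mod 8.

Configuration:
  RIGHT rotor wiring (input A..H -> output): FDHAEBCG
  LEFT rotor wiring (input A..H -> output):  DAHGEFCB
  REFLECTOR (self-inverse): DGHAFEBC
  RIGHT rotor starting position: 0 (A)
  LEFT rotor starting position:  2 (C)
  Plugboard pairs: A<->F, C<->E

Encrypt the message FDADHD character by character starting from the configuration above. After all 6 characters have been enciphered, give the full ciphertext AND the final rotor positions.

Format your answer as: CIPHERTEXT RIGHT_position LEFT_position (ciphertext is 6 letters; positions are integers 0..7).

Char 1 ('F'): step: R->1, L=2; F->plug->A->R->C->L->C->refl->H->L'->F->R'->G->plug->G
Char 2 ('D'): step: R->2, L=2; D->plug->D->R->H->L->G->refl->B->L'->G->R'->B->plug->B
Char 3 ('A'): step: R->3, L=2; A->plug->F->R->C->L->C->refl->H->L'->F->R'->A->plug->F
Char 4 ('D'): step: R->4, L=2; D->plug->D->R->C->L->C->refl->H->L'->F->R'->B->plug->B
Char 5 ('H'): step: R->5, L=2; H->plug->H->R->H->L->G->refl->B->L'->G->R'->E->plug->C
Char 6 ('D'): step: R->6, L=2; D->plug->D->R->F->L->H->refl->C->L'->C->R'->F->plug->A
Final: ciphertext=GBFBCA, RIGHT=6, LEFT=2

Answer: GBFBCA 6 2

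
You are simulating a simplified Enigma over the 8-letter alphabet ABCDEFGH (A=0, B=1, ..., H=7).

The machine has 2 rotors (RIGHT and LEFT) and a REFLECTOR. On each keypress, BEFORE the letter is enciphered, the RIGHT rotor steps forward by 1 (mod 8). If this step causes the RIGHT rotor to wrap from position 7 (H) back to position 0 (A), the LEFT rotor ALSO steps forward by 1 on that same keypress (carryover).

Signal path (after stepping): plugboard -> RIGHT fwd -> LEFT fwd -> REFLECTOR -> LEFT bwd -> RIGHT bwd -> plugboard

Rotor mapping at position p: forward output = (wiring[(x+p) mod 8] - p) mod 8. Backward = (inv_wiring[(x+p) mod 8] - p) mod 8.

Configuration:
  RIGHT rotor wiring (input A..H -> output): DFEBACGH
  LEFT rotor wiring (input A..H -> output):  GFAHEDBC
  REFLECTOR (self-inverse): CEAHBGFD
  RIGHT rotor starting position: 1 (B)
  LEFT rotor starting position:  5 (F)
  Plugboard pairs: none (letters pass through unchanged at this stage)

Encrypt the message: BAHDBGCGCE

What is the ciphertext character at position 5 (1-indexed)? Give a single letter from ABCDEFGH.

Char 1 ('B'): step: R->2, L=5; B->plug->B->R->H->L->H->refl->D->L'->F->R'->F->plug->F
Char 2 ('A'): step: R->3, L=5; A->plug->A->R->G->L->C->refl->A->L'->E->R'->E->plug->E
Char 3 ('H'): step: R->4, L=5; H->plug->H->R->F->L->D->refl->H->L'->H->R'->E->plug->E
Char 4 ('D'): step: R->5, L=5; D->plug->D->R->G->L->C->refl->A->L'->E->R'->G->plug->G
Char 5 ('B'): step: R->6, L=5; B->plug->B->R->B->L->E->refl->B->L'->D->R'->F->plug->F

F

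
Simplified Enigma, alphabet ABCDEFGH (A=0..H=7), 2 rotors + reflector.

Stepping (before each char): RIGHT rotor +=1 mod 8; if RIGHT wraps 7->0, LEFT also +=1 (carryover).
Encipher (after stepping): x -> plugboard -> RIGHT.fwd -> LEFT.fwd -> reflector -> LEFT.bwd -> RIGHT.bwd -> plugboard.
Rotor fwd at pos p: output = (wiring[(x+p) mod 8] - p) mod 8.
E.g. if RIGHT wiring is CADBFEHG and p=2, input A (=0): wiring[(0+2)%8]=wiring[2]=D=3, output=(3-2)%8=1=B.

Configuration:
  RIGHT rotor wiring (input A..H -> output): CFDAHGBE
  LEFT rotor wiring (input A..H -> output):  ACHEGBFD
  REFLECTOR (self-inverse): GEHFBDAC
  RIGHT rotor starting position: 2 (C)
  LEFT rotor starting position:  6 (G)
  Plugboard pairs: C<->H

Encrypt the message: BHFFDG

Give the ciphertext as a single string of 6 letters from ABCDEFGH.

Char 1 ('B'): step: R->3, L=6; B->plug->B->R->E->L->B->refl->E->L'->D->R'->C->plug->H
Char 2 ('H'): step: R->4, L=6; H->plug->C->R->F->L->G->refl->A->L'->G->R'->E->plug->E
Char 3 ('F'): step: R->5, L=6; F->plug->F->R->G->L->A->refl->G->L'->F->R'->D->plug->D
Char 4 ('F'): step: R->6, L=6; F->plug->F->R->C->L->C->refl->H->L'->A->R'->H->plug->C
Char 5 ('D'): step: R->7, L=6; D->plug->D->R->E->L->B->refl->E->L'->D->R'->B->plug->B
Char 6 ('G'): step: R->0, L->7 (L advanced); G->plug->G->R->B->L->B->refl->E->L'->A->R'->D->plug->D

Answer: HEDCBD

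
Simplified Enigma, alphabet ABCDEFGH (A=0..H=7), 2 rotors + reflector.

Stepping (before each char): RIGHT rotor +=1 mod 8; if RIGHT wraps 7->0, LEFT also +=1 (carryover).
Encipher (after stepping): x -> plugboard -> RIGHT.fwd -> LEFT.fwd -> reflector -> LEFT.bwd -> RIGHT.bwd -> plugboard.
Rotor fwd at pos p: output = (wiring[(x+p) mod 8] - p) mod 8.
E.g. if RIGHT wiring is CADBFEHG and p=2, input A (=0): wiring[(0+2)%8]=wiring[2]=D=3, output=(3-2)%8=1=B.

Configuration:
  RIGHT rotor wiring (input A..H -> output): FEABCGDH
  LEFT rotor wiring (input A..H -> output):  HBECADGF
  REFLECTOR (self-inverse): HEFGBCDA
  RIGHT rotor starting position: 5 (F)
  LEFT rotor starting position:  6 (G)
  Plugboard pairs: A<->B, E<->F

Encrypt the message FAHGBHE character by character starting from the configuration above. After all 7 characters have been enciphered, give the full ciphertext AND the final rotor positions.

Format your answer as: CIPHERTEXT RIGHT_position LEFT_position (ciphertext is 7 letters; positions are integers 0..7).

Char 1 ('F'): step: R->6, L=6; F->plug->E->R->C->L->B->refl->E->L'->F->R'->A->plug->B
Char 2 ('A'): step: R->7, L=6; A->plug->B->R->G->L->C->refl->F->L'->H->R'->G->plug->G
Char 3 ('H'): step: R->0, L->7 (L advanced); H->plug->H->R->H->L->H->refl->A->L'->B->R'->D->plug->D
Char 4 ('G'): step: R->1, L=7; G->plug->G->R->G->L->E->refl->B->L'->F->R'->E->plug->F
Char 5 ('B'): step: R->2, L=7; B->plug->A->R->G->L->E->refl->B->L'->F->R'->F->plug->E
Char 6 ('H'): step: R->3, L=7; H->plug->H->R->F->L->B->refl->E->L'->G->R'->A->plug->B
Char 7 ('E'): step: R->4, L=7; E->plug->F->R->A->L->G->refl->D->L'->E->R'->G->plug->G
Final: ciphertext=BGDFEBG, RIGHT=4, LEFT=7

Answer: BGDFEBG 4 7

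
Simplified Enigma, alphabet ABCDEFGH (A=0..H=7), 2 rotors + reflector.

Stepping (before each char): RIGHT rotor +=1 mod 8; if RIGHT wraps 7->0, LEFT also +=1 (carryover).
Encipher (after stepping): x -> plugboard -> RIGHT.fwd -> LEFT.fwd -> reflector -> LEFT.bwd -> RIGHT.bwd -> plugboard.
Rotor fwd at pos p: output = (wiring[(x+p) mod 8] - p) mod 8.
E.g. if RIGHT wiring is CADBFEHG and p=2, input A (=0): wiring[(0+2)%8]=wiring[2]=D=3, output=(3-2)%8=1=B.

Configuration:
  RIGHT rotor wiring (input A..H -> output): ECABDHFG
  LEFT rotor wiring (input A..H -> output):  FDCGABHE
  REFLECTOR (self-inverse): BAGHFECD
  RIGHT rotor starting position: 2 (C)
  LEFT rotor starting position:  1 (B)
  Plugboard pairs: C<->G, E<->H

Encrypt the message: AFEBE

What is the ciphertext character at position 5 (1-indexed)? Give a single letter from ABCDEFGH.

Char 1 ('A'): step: R->3, L=1; A->plug->A->R->G->L->D->refl->H->L'->D->R'->E->plug->H
Char 2 ('F'): step: R->4, L=1; F->plug->F->R->G->L->D->refl->H->L'->D->R'->B->plug->B
Char 3 ('E'): step: R->5, L=1; E->plug->H->R->G->L->D->refl->H->L'->D->R'->F->plug->F
Char 4 ('B'): step: R->6, L=1; B->plug->B->R->A->L->C->refl->G->L'->F->R'->G->plug->C
Char 5 ('E'): step: R->7, L=1; E->plug->H->R->G->L->D->refl->H->L'->D->R'->C->plug->G

G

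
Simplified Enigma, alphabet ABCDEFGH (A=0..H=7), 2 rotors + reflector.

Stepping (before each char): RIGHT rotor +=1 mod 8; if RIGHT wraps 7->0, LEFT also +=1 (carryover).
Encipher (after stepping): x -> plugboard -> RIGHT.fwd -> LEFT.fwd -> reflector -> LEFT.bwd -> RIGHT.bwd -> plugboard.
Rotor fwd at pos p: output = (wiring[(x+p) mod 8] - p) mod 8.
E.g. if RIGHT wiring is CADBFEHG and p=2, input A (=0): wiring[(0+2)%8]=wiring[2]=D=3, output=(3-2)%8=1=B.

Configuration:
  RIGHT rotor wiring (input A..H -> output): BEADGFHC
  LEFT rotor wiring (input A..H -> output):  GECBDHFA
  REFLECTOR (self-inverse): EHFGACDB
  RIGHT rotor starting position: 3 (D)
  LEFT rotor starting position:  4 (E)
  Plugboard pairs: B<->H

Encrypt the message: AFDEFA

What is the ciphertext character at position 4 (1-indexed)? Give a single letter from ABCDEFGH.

Char 1 ('A'): step: R->4, L=4; A->plug->A->R->C->L->B->refl->H->L'->A->R'->F->plug->F
Char 2 ('F'): step: R->5, L=4; F->plug->F->R->D->L->E->refl->A->L'->F->R'->C->plug->C
Char 3 ('D'): step: R->6, L=4; D->plug->D->R->G->L->G->refl->D->L'->B->R'->A->plug->A
Char 4 ('E'): step: R->7, L=4; E->plug->E->R->E->L->C->refl->F->L'->H->R'->F->plug->F

F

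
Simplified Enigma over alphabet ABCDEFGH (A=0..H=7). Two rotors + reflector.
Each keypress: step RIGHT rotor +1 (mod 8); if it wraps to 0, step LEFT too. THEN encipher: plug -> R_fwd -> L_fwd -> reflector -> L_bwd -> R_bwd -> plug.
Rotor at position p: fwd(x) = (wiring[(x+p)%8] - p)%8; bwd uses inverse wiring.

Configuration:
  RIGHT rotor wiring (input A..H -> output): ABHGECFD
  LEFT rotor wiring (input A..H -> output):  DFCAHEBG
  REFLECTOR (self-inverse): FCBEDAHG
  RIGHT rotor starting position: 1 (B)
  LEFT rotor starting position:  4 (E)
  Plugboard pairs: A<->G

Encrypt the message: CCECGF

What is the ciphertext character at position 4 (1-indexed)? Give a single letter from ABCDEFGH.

Char 1 ('C'): step: R->2, L=4; C->plug->C->R->C->L->F->refl->A->L'->B->R'->F->plug->F
Char 2 ('C'): step: R->3, L=4; C->plug->C->R->H->L->E->refl->D->L'->A->R'->E->plug->E
Char 3 ('E'): step: R->4, L=4; E->plug->E->R->E->L->H->refl->G->L'->G->R'->B->plug->B
Char 4 ('C'): step: R->5, L=4; C->plug->C->R->G->L->G->refl->H->L'->E->R'->E->plug->E

E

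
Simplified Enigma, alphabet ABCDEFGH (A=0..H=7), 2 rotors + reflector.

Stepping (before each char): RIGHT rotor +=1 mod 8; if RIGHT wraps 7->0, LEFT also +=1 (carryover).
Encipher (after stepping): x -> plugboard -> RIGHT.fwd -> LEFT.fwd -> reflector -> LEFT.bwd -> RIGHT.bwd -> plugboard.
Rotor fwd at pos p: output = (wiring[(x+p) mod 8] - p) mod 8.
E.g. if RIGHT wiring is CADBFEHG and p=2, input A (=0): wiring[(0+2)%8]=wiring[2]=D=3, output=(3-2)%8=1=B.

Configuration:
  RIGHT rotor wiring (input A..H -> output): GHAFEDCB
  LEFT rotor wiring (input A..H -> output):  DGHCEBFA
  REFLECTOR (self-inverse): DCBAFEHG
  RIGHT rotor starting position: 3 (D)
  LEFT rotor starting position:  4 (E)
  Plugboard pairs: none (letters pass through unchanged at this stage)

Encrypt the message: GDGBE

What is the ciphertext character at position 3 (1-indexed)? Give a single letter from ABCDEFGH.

Char 1 ('G'): step: R->4, L=4; G->plug->G->R->E->L->H->refl->G->L'->H->R'->B->plug->B
Char 2 ('D'): step: R->5, L=4; D->plug->D->R->B->L->F->refl->E->L'->D->R'->F->plug->F
Char 3 ('G'): step: R->6, L=4; G->plug->G->R->G->L->D->refl->A->L'->A->R'->C->plug->C

C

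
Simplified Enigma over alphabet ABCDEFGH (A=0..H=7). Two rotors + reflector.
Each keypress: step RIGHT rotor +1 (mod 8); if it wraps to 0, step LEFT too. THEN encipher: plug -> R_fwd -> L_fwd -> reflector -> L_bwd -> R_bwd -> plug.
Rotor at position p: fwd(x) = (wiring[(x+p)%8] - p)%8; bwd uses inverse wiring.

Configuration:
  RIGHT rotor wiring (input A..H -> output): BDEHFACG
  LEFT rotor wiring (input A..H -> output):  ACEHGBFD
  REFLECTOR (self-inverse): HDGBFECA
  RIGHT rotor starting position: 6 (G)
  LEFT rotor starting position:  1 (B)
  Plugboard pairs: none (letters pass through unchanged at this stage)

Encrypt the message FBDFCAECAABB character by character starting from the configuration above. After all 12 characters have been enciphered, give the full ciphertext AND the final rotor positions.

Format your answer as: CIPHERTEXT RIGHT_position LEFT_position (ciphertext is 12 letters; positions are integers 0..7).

Char 1 ('F'): step: R->7, L=1; F->plug->F->R->G->L->C->refl->G->L'->C->R'->B->plug->B
Char 2 ('B'): step: R->0, L->2 (L advanced); B->plug->B->R->D->L->H->refl->A->L'->H->R'->D->plug->D
Char 3 ('D'): step: R->1, L=2; D->plug->D->R->E->L->D->refl->B->L'->F->R'->G->plug->G
Char 4 ('F'): step: R->2, L=2; F->plug->F->R->E->L->D->refl->B->L'->F->R'->B->plug->B
Char 5 ('C'): step: R->3, L=2; C->plug->C->R->F->L->B->refl->D->L'->E->R'->A->plug->A
Char 6 ('A'): step: R->4, L=2; A->plug->A->R->B->L->F->refl->E->L'->C->R'->D->plug->D
Char 7 ('E'): step: R->5, L=2; E->plug->E->R->G->L->G->refl->C->L'->A->R'->H->plug->H
Char 8 ('C'): step: R->6, L=2; C->plug->C->R->D->L->H->refl->A->L'->H->R'->G->plug->G
Char 9 ('A'): step: R->7, L=2; A->plug->A->R->H->L->A->refl->H->L'->D->R'->H->plug->H
Char 10 ('A'): step: R->0, L->3 (L advanced); A->plug->A->R->B->L->D->refl->B->L'->H->R'->D->plug->D
Char 11 ('B'): step: R->1, L=3; B->plug->B->R->D->L->C->refl->G->L'->C->R'->A->plug->A
Char 12 ('B'): step: R->2, L=3; B->plug->B->R->F->L->F->refl->E->L'->A->R'->E->plug->E
Final: ciphertext=BDGBADHGHDAE, RIGHT=2, LEFT=3

Answer: BDGBADHGHDAE 2 3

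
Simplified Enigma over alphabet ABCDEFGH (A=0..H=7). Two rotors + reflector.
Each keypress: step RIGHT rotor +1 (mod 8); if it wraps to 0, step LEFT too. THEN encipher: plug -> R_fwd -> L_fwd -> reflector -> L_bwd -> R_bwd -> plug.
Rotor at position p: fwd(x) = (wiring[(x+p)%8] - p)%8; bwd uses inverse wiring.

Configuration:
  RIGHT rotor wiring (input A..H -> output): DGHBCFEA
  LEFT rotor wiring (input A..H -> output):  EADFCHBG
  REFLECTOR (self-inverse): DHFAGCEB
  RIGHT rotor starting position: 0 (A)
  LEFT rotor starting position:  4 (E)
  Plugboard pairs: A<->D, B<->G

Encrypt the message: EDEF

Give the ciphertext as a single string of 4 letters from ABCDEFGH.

Char 1 ('E'): step: R->1, L=4; E->plug->E->R->E->L->A->refl->D->L'->B->R'->D->plug->A
Char 2 ('D'): step: R->2, L=4; D->plug->A->R->F->L->E->refl->G->L'->A->R'->C->plug->C
Char 3 ('E'): step: R->3, L=4; E->plug->E->R->F->L->E->refl->G->L'->A->R'->F->plug->F
Char 4 ('F'): step: R->4, L=4; F->plug->F->R->C->L->F->refl->C->L'->D->R'->G->plug->B

Answer: ACFB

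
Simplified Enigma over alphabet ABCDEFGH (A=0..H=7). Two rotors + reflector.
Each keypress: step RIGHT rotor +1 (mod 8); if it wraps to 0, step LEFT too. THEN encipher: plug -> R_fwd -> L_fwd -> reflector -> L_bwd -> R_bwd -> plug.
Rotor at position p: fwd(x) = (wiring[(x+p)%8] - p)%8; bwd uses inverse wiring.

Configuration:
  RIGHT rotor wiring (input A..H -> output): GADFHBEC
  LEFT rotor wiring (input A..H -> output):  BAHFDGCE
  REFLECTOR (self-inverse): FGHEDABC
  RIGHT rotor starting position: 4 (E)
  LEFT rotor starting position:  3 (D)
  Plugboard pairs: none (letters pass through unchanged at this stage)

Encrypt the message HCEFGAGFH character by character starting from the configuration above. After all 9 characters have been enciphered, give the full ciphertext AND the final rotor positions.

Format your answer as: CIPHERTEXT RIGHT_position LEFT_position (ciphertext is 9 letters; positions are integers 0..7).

Answer: BHCBEFCAB 5 4

Derivation:
Char 1 ('H'): step: R->5, L=3; H->plug->H->R->C->L->D->refl->E->L'->H->R'->B->plug->B
Char 2 ('C'): step: R->6, L=3; C->plug->C->R->A->L->C->refl->H->L'->D->R'->H->plug->H
Char 3 ('E'): step: R->7, L=3; E->plug->E->R->G->L->F->refl->A->L'->B->R'->C->plug->C
Char 4 ('F'): step: R->0, L->4 (L advanced); F->plug->F->R->B->L->C->refl->H->L'->A->R'->B->plug->B
Char 5 ('G'): step: R->1, L=4; G->plug->G->R->B->L->C->refl->H->L'->A->R'->E->plug->E
Char 6 ('A'): step: R->2, L=4; A->plug->A->R->B->L->C->refl->H->L'->A->R'->F->plug->F
Char 7 ('G'): step: R->3, L=4; G->plug->G->R->F->L->E->refl->D->L'->G->R'->C->plug->C
Char 8 ('F'): step: R->4, L=4; F->plug->F->R->E->L->F->refl->A->L'->D->R'->A->plug->A
Char 9 ('H'): step: R->5, L=4; H->plug->H->R->C->L->G->refl->B->L'->H->R'->B->plug->B
Final: ciphertext=BHCBEFCAB, RIGHT=5, LEFT=4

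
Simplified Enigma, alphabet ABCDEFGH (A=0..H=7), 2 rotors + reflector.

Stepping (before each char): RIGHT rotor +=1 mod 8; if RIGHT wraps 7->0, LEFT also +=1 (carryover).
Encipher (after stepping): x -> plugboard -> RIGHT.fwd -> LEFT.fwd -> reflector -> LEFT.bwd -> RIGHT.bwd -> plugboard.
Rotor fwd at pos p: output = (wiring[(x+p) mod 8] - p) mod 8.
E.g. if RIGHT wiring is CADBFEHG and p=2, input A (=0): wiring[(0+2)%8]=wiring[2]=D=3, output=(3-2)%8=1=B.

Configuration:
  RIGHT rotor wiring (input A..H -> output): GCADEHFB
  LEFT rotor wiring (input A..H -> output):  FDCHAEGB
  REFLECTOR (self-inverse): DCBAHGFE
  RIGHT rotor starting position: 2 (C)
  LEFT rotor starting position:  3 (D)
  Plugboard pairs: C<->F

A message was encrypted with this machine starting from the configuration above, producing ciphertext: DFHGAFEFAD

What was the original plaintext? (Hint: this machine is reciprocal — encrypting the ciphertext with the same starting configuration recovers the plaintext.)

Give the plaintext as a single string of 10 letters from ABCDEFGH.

Char 1 ('D'): step: R->3, L=3; D->plug->D->R->C->L->B->refl->C->L'->F->R'->H->plug->H
Char 2 ('F'): step: R->4, L=3; F->plug->C->R->B->L->F->refl->G->L'->E->R'->G->plug->G
Char 3 ('H'): step: R->5, L=3; H->plug->H->R->H->L->H->refl->E->L'->A->R'->B->plug->B
Char 4 ('G'): step: R->6, L=3; G->plug->G->R->G->L->A->refl->D->L'->D->R'->B->plug->B
Char 5 ('A'): step: R->7, L=3; A->plug->A->R->C->L->B->refl->C->L'->F->R'->F->plug->C
Char 6 ('F'): step: R->0, L->4 (L advanced); F->plug->C->R->A->L->E->refl->H->L'->F->R'->G->plug->G
Char 7 ('E'): step: R->1, L=4; E->plug->E->R->G->L->G->refl->F->L'->D->R'->D->plug->D
Char 8 ('F'): step: R->2, L=4; F->plug->C->R->C->L->C->refl->B->L'->E->R'->G->plug->G
Char 9 ('A'): step: R->3, L=4; A->plug->A->R->A->L->E->refl->H->L'->F->R'->H->plug->H
Char 10 ('D'): step: R->4, L=4; D->plug->D->R->F->L->H->refl->E->L'->A->R'->A->plug->A

Answer: HGBBCGDGHA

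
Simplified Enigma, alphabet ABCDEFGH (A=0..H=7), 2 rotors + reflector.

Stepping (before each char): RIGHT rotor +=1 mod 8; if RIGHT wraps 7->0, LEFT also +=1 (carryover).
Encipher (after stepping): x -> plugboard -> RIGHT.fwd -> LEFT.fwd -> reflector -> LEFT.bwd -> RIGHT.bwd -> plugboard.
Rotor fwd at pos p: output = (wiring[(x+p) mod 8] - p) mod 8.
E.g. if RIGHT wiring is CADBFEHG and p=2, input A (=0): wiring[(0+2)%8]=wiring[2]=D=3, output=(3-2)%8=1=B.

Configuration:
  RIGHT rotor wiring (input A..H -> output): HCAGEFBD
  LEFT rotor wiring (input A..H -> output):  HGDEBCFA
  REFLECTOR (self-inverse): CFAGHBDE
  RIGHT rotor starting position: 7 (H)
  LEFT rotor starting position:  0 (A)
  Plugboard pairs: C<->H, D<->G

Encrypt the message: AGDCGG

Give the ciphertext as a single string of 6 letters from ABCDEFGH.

Char 1 ('A'): step: R->0, L->1 (L advanced); A->plug->A->R->H->L->G->refl->D->L'->C->R'->B->plug->B
Char 2 ('G'): step: R->1, L=1; G->plug->D->R->D->L->A->refl->C->L'->B->R'->A->plug->A
Char 3 ('D'): step: R->2, L=1; D->plug->G->R->F->L->E->refl->H->L'->G->R'->A->plug->A
Char 4 ('C'): step: R->3, L=1; C->plug->H->R->F->L->E->refl->H->L'->G->R'->D->plug->G
Char 5 ('G'): step: R->4, L=1; G->plug->D->R->H->L->G->refl->D->L'->C->R'->H->plug->C
Char 6 ('G'): step: R->5, L=1; G->plug->D->R->C->L->D->refl->G->L'->H->R'->H->plug->C

Answer: BAAGCC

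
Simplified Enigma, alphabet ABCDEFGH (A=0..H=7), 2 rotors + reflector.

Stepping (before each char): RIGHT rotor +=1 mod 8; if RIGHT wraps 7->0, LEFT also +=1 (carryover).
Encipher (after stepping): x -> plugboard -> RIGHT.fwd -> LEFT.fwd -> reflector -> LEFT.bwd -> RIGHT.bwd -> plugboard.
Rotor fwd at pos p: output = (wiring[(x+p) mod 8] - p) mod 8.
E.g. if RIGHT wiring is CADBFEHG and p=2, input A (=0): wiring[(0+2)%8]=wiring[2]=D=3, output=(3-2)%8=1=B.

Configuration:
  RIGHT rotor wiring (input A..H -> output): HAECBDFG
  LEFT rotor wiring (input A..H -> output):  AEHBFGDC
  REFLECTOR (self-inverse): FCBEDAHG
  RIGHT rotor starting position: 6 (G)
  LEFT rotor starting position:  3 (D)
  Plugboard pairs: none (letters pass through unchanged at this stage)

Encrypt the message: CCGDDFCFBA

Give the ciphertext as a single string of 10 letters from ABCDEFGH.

Char 1 ('C'): step: R->7, L=3; C->plug->C->R->B->L->C->refl->B->L'->G->R'->H->plug->H
Char 2 ('C'): step: R->0, L->4 (L advanced); C->plug->C->R->E->L->E->refl->D->L'->G->R'->H->plug->H
Char 3 ('G'): step: R->1, L=4; G->plug->G->R->F->L->A->refl->F->L'->H->R'->A->plug->A
Char 4 ('D'): step: R->2, L=4; D->plug->D->R->B->L->C->refl->B->L'->A->R'->B->plug->B
Char 5 ('D'): step: R->3, L=4; D->plug->D->R->C->L->H->refl->G->L'->D->R'->E->plug->E
Char 6 ('F'): step: R->4, L=4; F->plug->F->R->E->L->E->refl->D->L'->G->R'->H->plug->H
Char 7 ('C'): step: R->5, L=4; C->plug->C->R->B->L->C->refl->B->L'->A->R'->B->plug->B
Char 8 ('F'): step: R->6, L=4; F->plug->F->R->E->L->E->refl->D->L'->G->R'->E->plug->E
Char 9 ('B'): step: R->7, L=4; B->plug->B->R->A->L->B->refl->C->L'->B->R'->C->plug->C
Char 10 ('A'): step: R->0, L->5 (L advanced); A->plug->A->R->H->L->A->refl->F->L'->C->R'->D->plug->D

Answer: HHABEHBECD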